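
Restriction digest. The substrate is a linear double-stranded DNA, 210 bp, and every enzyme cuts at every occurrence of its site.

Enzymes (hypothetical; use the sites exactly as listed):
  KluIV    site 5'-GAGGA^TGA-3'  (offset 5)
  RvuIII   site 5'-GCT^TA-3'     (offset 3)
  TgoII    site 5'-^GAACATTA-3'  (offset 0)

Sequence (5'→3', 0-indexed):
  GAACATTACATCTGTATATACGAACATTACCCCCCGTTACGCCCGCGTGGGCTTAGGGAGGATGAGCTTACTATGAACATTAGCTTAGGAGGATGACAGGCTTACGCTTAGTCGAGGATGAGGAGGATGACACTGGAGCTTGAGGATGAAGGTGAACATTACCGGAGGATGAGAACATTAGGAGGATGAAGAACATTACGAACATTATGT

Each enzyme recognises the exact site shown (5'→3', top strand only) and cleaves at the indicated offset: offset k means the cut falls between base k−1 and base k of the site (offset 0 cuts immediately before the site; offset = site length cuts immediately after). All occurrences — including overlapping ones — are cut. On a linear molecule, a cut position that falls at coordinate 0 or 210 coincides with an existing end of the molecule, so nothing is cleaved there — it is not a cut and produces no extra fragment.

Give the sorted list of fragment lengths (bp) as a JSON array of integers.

Per-enzyme occurrences:
  KluIV GAGGATGA/5: at [57, 88, 113, 122, 141, 164, 181] ⇒ [62, 93, 118, 127, 146, 169, 186]
  RvuIII GCTTA/3: at [50, 65, 82, 99, 105] ⇒ [53, 68, 85, 102, 108]
  TgoII GAACATTA/0: at [0, 21, 74, 153, 172, 190, 199] ⇒ [21, 74, 153, 172, 190, 199] (position 0 is a terminus of the linear molecule — no cut)

All cut coordinates (distinct, sorted): [21, 53, 62, 68, 74, 85, 93, 102, 108, 118, 127, 146, 153, 169, 172, 186, 190, 199]

Fragment lengths:
  [0,21): 21 bp
  [21,53): 32 bp
  [53,62): 9 bp
  [62,68): 6 bp
  [68,74): 6 bp
  [74,85): 11 bp
  [85,93): 8 bp
  [93,102): 9 bp
  [102,108): 6 bp
  [108,118): 10 bp
  [118,127): 9 bp
  [127,146): 19 bp
  [146,153): 7 bp
  [153,169): 16 bp
  [169,172): 3 bp
  [172,186): 14 bp
  [186,190): 4 bp
  [190,199): 9 bp
  [199,210): 11 bp

[3,4,6,6,6,7,8,9,9,9,9,10,11,11,14,16,19,21,32]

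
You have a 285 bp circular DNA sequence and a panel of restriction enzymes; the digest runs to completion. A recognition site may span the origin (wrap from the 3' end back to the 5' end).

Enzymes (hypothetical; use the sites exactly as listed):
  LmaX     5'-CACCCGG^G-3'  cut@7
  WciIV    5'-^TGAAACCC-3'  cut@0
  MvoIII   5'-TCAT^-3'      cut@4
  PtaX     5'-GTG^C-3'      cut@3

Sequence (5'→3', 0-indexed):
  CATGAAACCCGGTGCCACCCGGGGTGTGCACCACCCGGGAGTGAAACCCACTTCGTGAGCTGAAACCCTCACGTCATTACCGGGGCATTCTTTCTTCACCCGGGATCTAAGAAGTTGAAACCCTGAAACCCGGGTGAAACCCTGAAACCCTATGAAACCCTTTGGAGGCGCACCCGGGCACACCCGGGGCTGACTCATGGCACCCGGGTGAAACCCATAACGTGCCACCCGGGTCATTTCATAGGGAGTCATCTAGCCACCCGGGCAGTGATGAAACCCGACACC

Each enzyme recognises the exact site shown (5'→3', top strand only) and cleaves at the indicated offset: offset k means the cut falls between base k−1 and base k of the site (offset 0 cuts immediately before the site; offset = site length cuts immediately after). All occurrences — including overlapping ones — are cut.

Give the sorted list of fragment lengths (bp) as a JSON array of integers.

[1,3,5,5,6,7,8,8,8,8,9,10,10,10,10,11,11,12,12,12,16,16,17,19,25,26]

Per-enzyme occurrences:
  LmaX (CACCCGGG, off=7): starts [15, 31, 96, 170, 180, 200, 225, 257] → cuts [22, 38, 103, 177, 187, 207, 232, 264]
  WciIV (TGAAACCC, off=0): starts [2, 41, 60, 115, 123, 134, 142, 152, 208, 271] → cuts [2, 41, 60, 115, 123, 134, 142, 152, 208, 271]
  MvoIII (TCAT, off=4): starts [73, 194, 233, 238, 248] → cuts [77, 198, 237, 242, 252]
  PtaX (GTGC, off=3): starts [11, 25, 221] → cuts [14, 28, 224]

All cut coordinates (distinct, sorted): [2, 14, 22, 28, 38, 41, 60, 77, 103, 115, 123, 134, 142, 152, 177, 187, 198, 207, 208, 224, 232, 237, 242, 252, 264, 271]

Fragment lengths:
  2→14: 12 bp
  14→22: 8 bp
  22→28: 6 bp
  28→38: 10 bp
  38→41: 3 bp
  41→60: 19 bp
  60→77: 17 bp
  77→103: 26 bp
  103→115: 12 bp
  115→123: 8 bp
  123→134: 11 bp
  134→142: 8 bp
  142→152: 10 bp
  152→177: 25 bp
  177→187: 10 bp
  187→198: 11 bp
  198→207: 9 bp
  207→208: 1 bp
  208→224: 16 bp
  224→232: 8 bp
  232→237: 5 bp
  237→242: 5 bp
  242→252: 10 bp
  252→264: 12 bp
  264→271: 7 bp
  271→2 (wrap): 285-271+2 = 16 bp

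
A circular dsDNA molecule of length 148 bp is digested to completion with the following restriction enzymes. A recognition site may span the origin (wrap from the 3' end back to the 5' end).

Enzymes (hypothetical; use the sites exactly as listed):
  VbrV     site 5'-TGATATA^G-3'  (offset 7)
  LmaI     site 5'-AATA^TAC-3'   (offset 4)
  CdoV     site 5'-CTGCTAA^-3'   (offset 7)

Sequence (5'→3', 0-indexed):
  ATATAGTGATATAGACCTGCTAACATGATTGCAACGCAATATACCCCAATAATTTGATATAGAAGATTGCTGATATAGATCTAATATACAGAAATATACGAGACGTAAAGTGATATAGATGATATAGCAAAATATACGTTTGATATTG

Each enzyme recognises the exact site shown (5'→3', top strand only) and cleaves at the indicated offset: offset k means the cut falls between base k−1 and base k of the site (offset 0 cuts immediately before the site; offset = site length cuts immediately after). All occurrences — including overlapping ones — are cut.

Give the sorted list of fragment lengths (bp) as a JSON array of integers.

Scan for sites:
  VbrV TGATATAG/7: at [6, 54, 70, 110, 119, 146] ⇒ [5, 13, 61, 77, 117, 126]
  LmaI AATATAC/4: at [37, 82, 92, 130] ⇒ [41, 86, 96, 134]
  CdoV CTGCTAA/7: at [16] ⇒ [23]

All cut coordinates (distinct, sorted): [5, 13, 23, 41, 61, 77, 86, 96, 117, 126, 134]

Fragments:
  5→13: 8 bp
  13→23: 10 bp
  23→41: 18 bp
  41→61: 20 bp
  61→77: 16 bp
  77→86: 9 bp
  86→96: 10 bp
  96→117: 21 bp
  117→126: 9 bp
  126→134: 8 bp
  134→5 (wrap): 148-134+5 = 19 bp

[8,8,9,9,10,10,16,18,19,20,21]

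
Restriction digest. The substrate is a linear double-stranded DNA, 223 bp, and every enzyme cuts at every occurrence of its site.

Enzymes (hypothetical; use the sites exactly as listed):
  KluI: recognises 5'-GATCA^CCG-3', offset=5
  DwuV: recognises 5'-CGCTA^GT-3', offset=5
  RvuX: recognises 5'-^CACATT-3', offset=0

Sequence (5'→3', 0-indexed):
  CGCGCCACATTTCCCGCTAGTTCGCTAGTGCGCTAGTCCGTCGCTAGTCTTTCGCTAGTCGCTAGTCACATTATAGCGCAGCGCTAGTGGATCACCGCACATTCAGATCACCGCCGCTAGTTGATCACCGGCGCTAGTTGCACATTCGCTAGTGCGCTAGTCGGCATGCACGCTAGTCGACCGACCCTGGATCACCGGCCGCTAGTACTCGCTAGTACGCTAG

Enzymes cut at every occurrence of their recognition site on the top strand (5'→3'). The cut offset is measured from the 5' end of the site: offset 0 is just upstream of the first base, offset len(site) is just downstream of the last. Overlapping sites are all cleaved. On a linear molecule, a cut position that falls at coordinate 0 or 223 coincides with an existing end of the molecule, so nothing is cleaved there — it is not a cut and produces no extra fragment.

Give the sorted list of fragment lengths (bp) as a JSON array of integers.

[2,3,4,5,7,8,8,8,8,8,9,9,9,10,10,11,11,11,13,14,16,19,20]

Per-enzyme occurrences:
  KluI GATCACCG/5: at [89, 105, 122, 189] ⇒ [94, 110, 127, 194]
  DwuV CGCTAGT/5: at [14, 22, 30, 41, 52, 59, 81, 114, 131, 146, 154, 170, 199, 209] ⇒ [19, 27, 35, 46, 57, 64, 86, 119, 136, 151, 159, 175, 204, 214]
  RvuX CACATT/0: at [5, 66, 97, 140] ⇒ [5, 66, 97, 140]

All cut coordinates (distinct, sorted): [5, 19, 27, 35, 46, 57, 64, 66, 86, 94, 97, 110, 119, 127, 136, 140, 151, 159, 175, 194, 204, 214]

Fragments:
  [0,5): 5 bp
  [5,19): 14 bp
  [19,27): 8 bp
  [27,35): 8 bp
  [35,46): 11 bp
  [46,57): 11 bp
  [57,64): 7 bp
  [64,66): 2 bp
  [66,86): 20 bp
  [86,94): 8 bp
  [94,97): 3 bp
  [97,110): 13 bp
  [110,119): 9 bp
  [119,127): 8 bp
  [127,136): 9 bp
  [136,140): 4 bp
  [140,151): 11 bp
  [151,159): 8 bp
  [159,175): 16 bp
  [175,194): 19 bp
  [194,204): 10 bp
  [204,214): 10 bp
  [214,223): 9 bp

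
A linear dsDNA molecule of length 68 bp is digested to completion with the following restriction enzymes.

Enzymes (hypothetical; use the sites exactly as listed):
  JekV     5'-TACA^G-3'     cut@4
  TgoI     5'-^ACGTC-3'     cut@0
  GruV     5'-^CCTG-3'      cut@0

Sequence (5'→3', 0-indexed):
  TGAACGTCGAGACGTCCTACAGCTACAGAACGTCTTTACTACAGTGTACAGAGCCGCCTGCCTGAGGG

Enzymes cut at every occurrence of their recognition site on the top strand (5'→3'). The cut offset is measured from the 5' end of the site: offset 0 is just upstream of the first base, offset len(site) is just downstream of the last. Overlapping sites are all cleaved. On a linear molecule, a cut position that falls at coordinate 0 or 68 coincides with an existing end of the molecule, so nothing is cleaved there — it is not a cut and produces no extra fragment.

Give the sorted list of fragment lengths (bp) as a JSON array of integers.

Site scan:
  JekV (TACAG, off=4): starts [17, 23, 39, 46] → cuts [21, 27, 43, 50]
  TgoI (ACGTC, off=0): starts [3, 11, 29] → cuts [3, 11, 29]
  GruV (CCTG, off=0): starts [56, 60] → cuts [56, 60]

Pooled cuts: [3, 11, 21, 27, 29, 43, 50, 56, 60]

Fragment lengths:
  [0,3): 3 bp
  [3,11): 8 bp
  [11,21): 10 bp
  [21,27): 6 bp
  [27,29): 2 bp
  [29,43): 14 bp
  [43,50): 7 bp
  [50,56): 6 bp
  [56,60): 4 bp
  [60,68): 8 bp

[2,3,4,6,6,7,8,8,10,14]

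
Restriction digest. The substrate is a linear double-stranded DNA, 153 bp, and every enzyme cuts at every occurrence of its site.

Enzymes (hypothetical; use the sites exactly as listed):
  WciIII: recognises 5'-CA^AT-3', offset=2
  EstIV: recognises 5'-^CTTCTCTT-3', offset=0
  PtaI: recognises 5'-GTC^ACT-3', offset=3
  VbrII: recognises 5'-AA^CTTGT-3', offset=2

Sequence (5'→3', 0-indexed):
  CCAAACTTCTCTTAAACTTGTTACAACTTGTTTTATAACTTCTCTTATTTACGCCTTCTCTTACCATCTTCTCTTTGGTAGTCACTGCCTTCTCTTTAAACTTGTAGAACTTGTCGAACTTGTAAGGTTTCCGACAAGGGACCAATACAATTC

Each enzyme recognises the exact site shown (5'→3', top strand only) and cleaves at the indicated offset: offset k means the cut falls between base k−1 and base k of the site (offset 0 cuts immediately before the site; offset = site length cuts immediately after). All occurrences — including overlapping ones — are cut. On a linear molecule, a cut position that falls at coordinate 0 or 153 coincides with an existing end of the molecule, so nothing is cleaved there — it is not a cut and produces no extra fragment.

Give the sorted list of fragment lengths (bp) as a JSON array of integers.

Scan for sites:
  WciIII (CAAT, off=2): starts [142, 147] → cuts [144, 149]
  EstIV (CTTCTCTT, off=0): starts [5, 38, 54, 67, 88] → cuts [5, 38, 54, 67, 88]
  PtaI (GTCACT, off=3): starts [80] → cuts [83]
  VbrII (AACTTGT, off=2): starts [14, 24, 98, 107, 116] → cuts [16, 26, 100, 109, 118]

All cut coordinates (distinct, sorted): [5, 16, 26, 38, 54, 67, 83, 88, 100, 109, 118, 144, 149]

Fragments:
  [0,5): 5 bp
  [5,16): 11 bp
  [16,26): 10 bp
  [26,38): 12 bp
  [38,54): 16 bp
  [54,67): 13 bp
  [67,83): 16 bp
  [83,88): 5 bp
  [88,100): 12 bp
  [100,109): 9 bp
  [109,118): 9 bp
  [118,144): 26 bp
  [144,149): 5 bp
  [149,153): 4 bp

[4,5,5,5,9,9,10,11,12,12,13,16,16,26]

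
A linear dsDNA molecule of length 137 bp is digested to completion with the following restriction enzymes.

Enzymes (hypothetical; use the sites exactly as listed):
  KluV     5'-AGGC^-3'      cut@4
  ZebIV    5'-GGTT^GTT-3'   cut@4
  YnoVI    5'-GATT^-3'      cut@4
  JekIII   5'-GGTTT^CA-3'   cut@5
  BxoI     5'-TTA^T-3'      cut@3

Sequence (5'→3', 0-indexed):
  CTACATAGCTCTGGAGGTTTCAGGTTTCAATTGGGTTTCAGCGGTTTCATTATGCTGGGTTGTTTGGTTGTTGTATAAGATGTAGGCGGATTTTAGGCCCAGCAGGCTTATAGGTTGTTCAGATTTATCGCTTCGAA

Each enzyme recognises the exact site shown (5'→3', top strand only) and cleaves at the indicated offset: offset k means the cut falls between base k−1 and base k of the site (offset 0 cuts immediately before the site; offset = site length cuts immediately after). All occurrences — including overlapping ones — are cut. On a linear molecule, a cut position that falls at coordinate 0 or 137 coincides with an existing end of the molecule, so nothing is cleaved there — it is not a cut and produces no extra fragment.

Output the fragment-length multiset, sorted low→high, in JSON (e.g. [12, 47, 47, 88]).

[2,3,5,5,6,6,7,8,9,9,9,9,10,11,18,20]

Per-enzyme occurrences:
  KluV AGGC/4: at [83, 94, 103] ⇒ [87, 98, 107]
  ZebIV GGTTGTT/4: at [57, 65, 112] ⇒ [61, 69, 116]
  YnoVI GATT/4: at [88, 121] ⇒ [92, 125]
  JekIII GGTTTCA/5: at [15, 22, 33, 42] ⇒ [20, 27, 38, 47]
  BxoI TTAT/3: at [49, 107, 124] ⇒ [52, 110, 127]

Pooled cuts: [20, 27, 38, 47, 52, 61, 69, 87, 92, 98, 107, 110, 116, 125, 127]

Fragment lengths:
  [0,20): 20 bp
  [20,27): 7 bp
  [27,38): 11 bp
  [38,47): 9 bp
  [47,52): 5 bp
  [52,61): 9 bp
  [61,69): 8 bp
  [69,87): 18 bp
  [87,92): 5 bp
  [92,98): 6 bp
  [98,107): 9 bp
  [107,110): 3 bp
  [110,116): 6 bp
  [116,125): 9 bp
  [125,127): 2 bp
  [127,137): 10 bp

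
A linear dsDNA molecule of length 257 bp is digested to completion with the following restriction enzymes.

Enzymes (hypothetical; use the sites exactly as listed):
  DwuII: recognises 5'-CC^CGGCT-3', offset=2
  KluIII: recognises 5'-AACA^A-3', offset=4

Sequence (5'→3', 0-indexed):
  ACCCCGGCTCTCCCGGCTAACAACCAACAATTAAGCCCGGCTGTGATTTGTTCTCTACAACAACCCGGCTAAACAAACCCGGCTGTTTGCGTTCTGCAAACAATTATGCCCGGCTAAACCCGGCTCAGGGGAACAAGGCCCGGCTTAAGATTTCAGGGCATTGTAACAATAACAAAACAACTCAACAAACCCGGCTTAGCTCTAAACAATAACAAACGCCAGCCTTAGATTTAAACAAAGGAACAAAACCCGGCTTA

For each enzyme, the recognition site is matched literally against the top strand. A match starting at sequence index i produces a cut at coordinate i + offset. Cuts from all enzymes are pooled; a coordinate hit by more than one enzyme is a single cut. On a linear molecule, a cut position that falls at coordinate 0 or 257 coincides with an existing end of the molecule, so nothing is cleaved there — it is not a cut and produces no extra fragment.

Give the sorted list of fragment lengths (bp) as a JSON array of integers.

[3,4,4,4,5,5,5,6,6,7,7,8,8,8,8,9,9,10,10,15,17,23,23,25,28]

Site scan:
  DwuII CCCGGCT/2: at [2, 11, 35, 63, 77, 108, 118, 138, 189, 248] ⇒ [4, 13, 37, 65, 79, 110, 120, 140, 191, 250]
  KluIII AACAA/4: at [18, 25, 58, 71, 98, 131, 164, 170, 175, 183, 204, 210, 233, 241] ⇒ [22, 29, 62, 75, 102, 135, 168, 174, 179, 187, 208, 214, 237, 245]

All cut coordinates (distinct, sorted): [4, 13, 22, 29, 37, 62, 65, 75, 79, 102, 110, 120, 135, 140, 168, 174, 179, 187, 191, 208, 214, 237, 245, 250]

Fragment lengths:
  [0,4): 4 bp
  [4,13): 9 bp
  [13,22): 9 bp
  [22,29): 7 bp
  [29,37): 8 bp
  [37,62): 25 bp
  [62,65): 3 bp
  [65,75): 10 bp
  [75,79): 4 bp
  [79,102): 23 bp
  [102,110): 8 bp
  [110,120): 10 bp
  [120,135): 15 bp
  [135,140): 5 bp
  [140,168): 28 bp
  [168,174): 6 bp
  [174,179): 5 bp
  [179,187): 8 bp
  [187,191): 4 bp
  [191,208): 17 bp
  [208,214): 6 bp
  [214,237): 23 bp
  [237,245): 8 bp
  [245,250): 5 bp
  [250,257): 7 bp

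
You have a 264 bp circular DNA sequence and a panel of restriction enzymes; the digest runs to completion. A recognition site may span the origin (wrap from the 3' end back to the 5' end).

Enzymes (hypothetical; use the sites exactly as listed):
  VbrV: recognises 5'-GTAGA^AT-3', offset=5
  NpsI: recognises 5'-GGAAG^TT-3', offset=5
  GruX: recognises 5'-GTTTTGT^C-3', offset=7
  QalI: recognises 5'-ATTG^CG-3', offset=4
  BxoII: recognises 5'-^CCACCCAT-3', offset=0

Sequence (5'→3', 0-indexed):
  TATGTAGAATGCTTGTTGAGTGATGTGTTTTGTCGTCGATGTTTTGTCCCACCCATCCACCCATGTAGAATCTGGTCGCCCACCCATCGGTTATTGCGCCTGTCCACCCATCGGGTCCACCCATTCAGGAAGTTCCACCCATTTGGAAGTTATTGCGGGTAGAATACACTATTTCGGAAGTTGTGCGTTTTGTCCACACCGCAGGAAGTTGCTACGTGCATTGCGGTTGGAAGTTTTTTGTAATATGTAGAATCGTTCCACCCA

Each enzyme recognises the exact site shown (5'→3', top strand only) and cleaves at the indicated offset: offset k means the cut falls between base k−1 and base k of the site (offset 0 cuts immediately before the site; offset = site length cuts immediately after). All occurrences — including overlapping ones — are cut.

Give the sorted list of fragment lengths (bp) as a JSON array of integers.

Site scan:
  VbrV (GTAGAAT, off=5): starts [3, 64, 158, 246] → cuts [8, 69, 163, 251]
  NpsI (GGAAGTT, off=5): starts [127, 144, 175, 203, 228] → cuts [132, 149, 180, 208, 233]
  GruX (GTTTTGTC, off=7): starts [26, 40, 186] → cuts [33, 47, 193]
  QalI (ATTGCG, off=4): starts [92, 151, 219] → cuts [96, 155, 223]
  BxoII (CCACCCAT, off=0): starts [48, 56, 79, 103, 116, 134, 257] → cuts [48, 56, 79, 103, 116, 134, 257]

Pooled cuts: [8, 33, 47, 48, 56, 69, 79, 96, 103, 116, 132, 134, 149, 155, 163, 180, 193, 208, 223, 233, 251, 257]

Fragments:
  8→33: 25 bp
  33→47: 14 bp
  47→48: 1 bp
  48→56: 8 bp
  56→69: 13 bp
  69→79: 10 bp
  79→96: 17 bp
  96→103: 7 bp
  103→116: 13 bp
  116→132: 16 bp
  132→134: 2 bp
  134→149: 15 bp
  149→155: 6 bp
  155→163: 8 bp
  163→180: 17 bp
  180→193: 13 bp
  193→208: 15 bp
  208→223: 15 bp
  223→233: 10 bp
  233→251: 18 bp
  251→257: 6 bp
  257→8 (wrap): 264-257+8 = 15 bp

[1,2,6,6,7,8,8,10,10,13,13,13,14,15,15,15,15,16,17,17,18,25]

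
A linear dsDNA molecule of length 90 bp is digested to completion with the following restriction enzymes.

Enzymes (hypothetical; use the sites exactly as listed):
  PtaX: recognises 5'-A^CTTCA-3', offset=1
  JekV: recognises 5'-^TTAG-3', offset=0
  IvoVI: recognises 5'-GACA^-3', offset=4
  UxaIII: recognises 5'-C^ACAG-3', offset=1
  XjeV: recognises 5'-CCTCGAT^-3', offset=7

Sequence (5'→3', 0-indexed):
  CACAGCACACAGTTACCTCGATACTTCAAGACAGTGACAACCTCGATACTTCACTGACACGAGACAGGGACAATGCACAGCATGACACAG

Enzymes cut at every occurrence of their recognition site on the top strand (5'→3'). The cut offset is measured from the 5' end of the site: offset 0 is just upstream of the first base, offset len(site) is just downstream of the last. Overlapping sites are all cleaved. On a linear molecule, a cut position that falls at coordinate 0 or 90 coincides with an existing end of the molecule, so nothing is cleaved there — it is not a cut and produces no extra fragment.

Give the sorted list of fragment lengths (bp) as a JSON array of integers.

[1,1,1,1,3,4,6,6,7,7,8,10,10,11,14]

Per-enzyme occurrences:
  PtaX ACTTCA/1: at [22, 47] ⇒ [23, 48]
  JekV (TTAG, off=0): no sites
  IvoVI GACA/4: at [29, 35, 55, 62, 68, 83] ⇒ [33, 39, 59, 66, 72, 87]
  UxaIII CACAG/1: at [0, 7, 75, 85] ⇒ [1, 8, 76, 86]
  XjeV CCTCGAT/7: at [15, 40] ⇒ [22, 47]

All cut coordinates (distinct, sorted): [1, 8, 22, 23, 33, 39, 47, 48, 59, 66, 72, 76, 86, 87]

Fragment lengths:
  [0,1): 1 bp
  [1,8): 7 bp
  [8,22): 14 bp
  [22,23): 1 bp
  [23,33): 10 bp
  [33,39): 6 bp
  [39,47): 8 bp
  [47,48): 1 bp
  [48,59): 11 bp
  [59,66): 7 bp
  [66,72): 6 bp
  [72,76): 4 bp
  [76,86): 10 bp
  [86,87): 1 bp
  [87,90): 3 bp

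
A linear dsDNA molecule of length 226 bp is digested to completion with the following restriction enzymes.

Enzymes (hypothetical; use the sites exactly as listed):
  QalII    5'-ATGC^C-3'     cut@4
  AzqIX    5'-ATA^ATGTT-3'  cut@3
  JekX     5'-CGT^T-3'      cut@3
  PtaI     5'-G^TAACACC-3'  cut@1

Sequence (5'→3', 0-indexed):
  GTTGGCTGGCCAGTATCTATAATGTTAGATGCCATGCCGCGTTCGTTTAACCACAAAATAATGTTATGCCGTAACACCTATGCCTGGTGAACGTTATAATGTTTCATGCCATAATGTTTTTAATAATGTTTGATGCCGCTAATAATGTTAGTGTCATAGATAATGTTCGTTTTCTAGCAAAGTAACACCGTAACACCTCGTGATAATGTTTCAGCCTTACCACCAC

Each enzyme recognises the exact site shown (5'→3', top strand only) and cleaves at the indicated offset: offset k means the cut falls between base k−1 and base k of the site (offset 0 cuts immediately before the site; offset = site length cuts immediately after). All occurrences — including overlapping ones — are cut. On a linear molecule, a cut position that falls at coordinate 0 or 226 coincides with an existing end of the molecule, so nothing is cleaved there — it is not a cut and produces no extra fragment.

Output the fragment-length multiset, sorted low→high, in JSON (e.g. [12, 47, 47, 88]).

Site scan:
  QalII ATGCC/4: at [28, 33, 65, 79, 105, 132] ⇒ [32, 37, 69, 83, 109, 136]
  AzqIX ATAATGTT/3: at [18, 57, 95, 110, 122, 141, 159, 202] ⇒ [21, 60, 98, 113, 125, 144, 162, 205]
  JekX CGTT/3: at [39, 43, 91, 167] ⇒ [42, 46, 94, 170]
  PtaI GTAACACC/1: at [70, 181, 189] ⇒ [71, 182, 190]

All cut coordinates (distinct, sorted): [21, 32, 37, 42, 46, 60, 69, 71, 83, 94, 98, 109, 113, 125, 136, 144, 162, 170, 182, 190, 205]

Fragment lengths:
  [0,21): 21 bp
  [21,32): 11 bp
  [32,37): 5 bp
  [37,42): 5 bp
  [42,46): 4 bp
  [46,60): 14 bp
  [60,69): 9 bp
  [69,71): 2 bp
  [71,83): 12 bp
  [83,94): 11 bp
  [94,98): 4 bp
  [98,109): 11 bp
  [109,113): 4 bp
  [113,125): 12 bp
  [125,136): 11 bp
  [136,144): 8 bp
  [144,162): 18 bp
  [162,170): 8 bp
  [170,182): 12 bp
  [182,190): 8 bp
  [190,205): 15 bp
  [205,226): 21 bp

[2,4,4,4,5,5,8,8,8,9,11,11,11,11,12,12,12,14,15,18,21,21]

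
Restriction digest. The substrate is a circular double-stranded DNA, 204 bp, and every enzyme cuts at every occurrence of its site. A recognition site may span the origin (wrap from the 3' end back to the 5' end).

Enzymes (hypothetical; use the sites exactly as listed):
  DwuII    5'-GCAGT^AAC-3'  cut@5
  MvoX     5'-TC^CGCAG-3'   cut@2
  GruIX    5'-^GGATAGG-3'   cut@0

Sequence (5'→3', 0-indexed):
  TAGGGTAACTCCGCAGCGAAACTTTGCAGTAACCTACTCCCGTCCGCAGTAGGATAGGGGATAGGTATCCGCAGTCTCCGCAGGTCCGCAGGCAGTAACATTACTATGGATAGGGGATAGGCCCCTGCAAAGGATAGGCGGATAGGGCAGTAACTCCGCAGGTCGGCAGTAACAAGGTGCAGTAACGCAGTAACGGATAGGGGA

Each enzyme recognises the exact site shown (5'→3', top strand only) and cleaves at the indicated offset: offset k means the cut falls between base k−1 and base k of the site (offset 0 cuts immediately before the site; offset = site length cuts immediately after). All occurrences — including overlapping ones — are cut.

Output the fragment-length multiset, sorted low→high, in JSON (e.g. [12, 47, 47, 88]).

Scan for sites:
  DwuII (GCAGTAAC, off=5): starts [25, 91, 146, 165, 178, 186] → cuts [30, 96, 151, 170, 183, 191]
  MvoX (TCCGCAG, off=2): starts [9, 42, 67, 76, 84, 154] → cuts [11, 44, 69, 78, 86, 156]
  GruIX (GGATAGG, off=0): starts [51, 58, 107, 114, 131, 139, 194, 201] → cuts [51, 58, 107, 114, 131, 139, 194, 201]

All cut coordinates (distinct, sorted): [11, 30, 44, 51, 58, 69, 78, 86, 96, 107, 114, 131, 139, 151, 156, 170, 183, 191, 194, 201]

Fragments:
  11→30: 19 bp
  30→44: 14 bp
  44→51: 7 bp
  51→58: 7 bp
  58→69: 11 bp
  69→78: 9 bp
  78→86: 8 bp
  86→96: 10 bp
  96→107: 11 bp
  107→114: 7 bp
  114→131: 17 bp
  131→139: 8 bp
  139→151: 12 bp
  151→156: 5 bp
  156→170: 14 bp
  170→183: 13 bp
  183→191: 8 bp
  191→194: 3 bp
  194→201: 7 bp
  201→11 (wrap): 204-201+11 = 14 bp

[3,5,7,7,7,7,8,8,8,9,10,11,11,12,13,14,14,14,17,19]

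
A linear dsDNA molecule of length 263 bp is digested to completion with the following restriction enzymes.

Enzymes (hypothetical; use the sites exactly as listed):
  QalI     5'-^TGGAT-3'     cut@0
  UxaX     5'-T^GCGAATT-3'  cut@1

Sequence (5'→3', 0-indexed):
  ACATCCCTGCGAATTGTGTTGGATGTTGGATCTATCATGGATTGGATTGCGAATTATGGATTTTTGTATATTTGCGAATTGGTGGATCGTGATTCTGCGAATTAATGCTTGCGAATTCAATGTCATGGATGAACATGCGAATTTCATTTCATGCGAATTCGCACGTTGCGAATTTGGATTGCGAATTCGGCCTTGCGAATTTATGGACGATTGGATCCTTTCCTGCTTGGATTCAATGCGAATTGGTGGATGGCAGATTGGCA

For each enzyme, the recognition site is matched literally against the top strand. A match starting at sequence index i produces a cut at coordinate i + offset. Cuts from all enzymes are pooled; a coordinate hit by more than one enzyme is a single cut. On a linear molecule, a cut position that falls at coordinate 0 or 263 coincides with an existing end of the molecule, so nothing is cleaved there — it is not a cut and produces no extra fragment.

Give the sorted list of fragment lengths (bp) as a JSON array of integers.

[5,6,6,7,7,8,8,9,9,10,11,11,11,14,14,14,15,15,16,16,17,17,17]

Site scan:
  QalI (TGGAT, off=0): starts [19, 26, 37, 42, 56, 82, 125, 174, 211, 227, 246] → cuts [19, 26, 37, 42, 56, 82, 125, 174, 211, 227, 246]
  UxaX (TGCGAATT, off=1): starts [7, 47, 72, 95, 109, 135, 151, 166, 179, 193, 236] → cuts [8, 48, 73, 96, 110, 136, 152, 167, 180, 194, 237]

Pooled cuts: [8, 19, 26, 37, 42, 48, 56, 73, 82, 96, 110, 125, 136, 152, 167, 174, 180, 194, 211, 227, 237, 246]

Fragment lengths:
  [0,8): 8 bp
  [8,19): 11 bp
  [19,26): 7 bp
  [26,37): 11 bp
  [37,42): 5 bp
  [42,48): 6 bp
  [48,56): 8 bp
  [56,73): 17 bp
  [73,82): 9 bp
  [82,96): 14 bp
  [96,110): 14 bp
  [110,125): 15 bp
  [125,136): 11 bp
  [136,152): 16 bp
  [152,167): 15 bp
  [167,174): 7 bp
  [174,180): 6 bp
  [180,194): 14 bp
  [194,211): 17 bp
  [211,227): 16 bp
  [227,237): 10 bp
  [237,246): 9 bp
  [246,263): 17 bp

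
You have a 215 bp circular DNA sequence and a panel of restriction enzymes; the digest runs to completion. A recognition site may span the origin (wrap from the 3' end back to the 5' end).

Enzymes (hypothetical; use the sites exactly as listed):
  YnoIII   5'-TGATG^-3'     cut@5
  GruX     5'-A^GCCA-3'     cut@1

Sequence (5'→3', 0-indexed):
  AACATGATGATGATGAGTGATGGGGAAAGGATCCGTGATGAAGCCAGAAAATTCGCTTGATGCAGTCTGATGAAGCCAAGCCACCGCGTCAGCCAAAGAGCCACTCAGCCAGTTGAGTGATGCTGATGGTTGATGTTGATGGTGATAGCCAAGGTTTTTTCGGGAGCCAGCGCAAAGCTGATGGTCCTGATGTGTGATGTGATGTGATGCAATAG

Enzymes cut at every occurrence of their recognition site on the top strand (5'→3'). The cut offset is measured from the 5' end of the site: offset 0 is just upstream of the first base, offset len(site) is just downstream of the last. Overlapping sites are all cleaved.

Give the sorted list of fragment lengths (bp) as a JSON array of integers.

Per-enzyme occurrences:
  YnoIII TGATG/5: at [4, 7, 10, 17, 35, 57, 67, 117, 123, 130, 136, 178, 187, 194, 199, 204] ⇒ [9, 12, 15, 22, 40, 62, 72, 122, 128, 135, 141, 183, 192, 199, 204, 209]
  GruX AGCCA/1: at [41, 73, 78, 90, 98, 106, 146, 164] ⇒ [42, 74, 79, 91, 99, 107, 147, 165]

Pooled cuts: [9, 12, 15, 22, 40, 42, 62, 72, 74, 79, 91, 99, 107, 122, 128, 135, 141, 147, 165, 183, 192, 199, 204, 209]

Fragment lengths:
  9→12: 3 bp
  12→15: 3 bp
  15→22: 7 bp
  22→40: 18 bp
  40→42: 2 bp
  42→62: 20 bp
  62→72: 10 bp
  72→74: 2 bp
  74→79: 5 bp
  79→91: 12 bp
  91→99: 8 bp
  99→107: 8 bp
  107→122: 15 bp
  122→128: 6 bp
  128→135: 7 bp
  135→141: 6 bp
  141→147: 6 bp
  147→165: 18 bp
  165→183: 18 bp
  183→192: 9 bp
  192→199: 7 bp
  199→204: 5 bp
  204→209: 5 bp
  209→9 (wrap): 215-209+9 = 15 bp

[2,2,3,3,5,5,5,6,6,6,7,7,7,8,8,9,10,12,15,15,18,18,18,20]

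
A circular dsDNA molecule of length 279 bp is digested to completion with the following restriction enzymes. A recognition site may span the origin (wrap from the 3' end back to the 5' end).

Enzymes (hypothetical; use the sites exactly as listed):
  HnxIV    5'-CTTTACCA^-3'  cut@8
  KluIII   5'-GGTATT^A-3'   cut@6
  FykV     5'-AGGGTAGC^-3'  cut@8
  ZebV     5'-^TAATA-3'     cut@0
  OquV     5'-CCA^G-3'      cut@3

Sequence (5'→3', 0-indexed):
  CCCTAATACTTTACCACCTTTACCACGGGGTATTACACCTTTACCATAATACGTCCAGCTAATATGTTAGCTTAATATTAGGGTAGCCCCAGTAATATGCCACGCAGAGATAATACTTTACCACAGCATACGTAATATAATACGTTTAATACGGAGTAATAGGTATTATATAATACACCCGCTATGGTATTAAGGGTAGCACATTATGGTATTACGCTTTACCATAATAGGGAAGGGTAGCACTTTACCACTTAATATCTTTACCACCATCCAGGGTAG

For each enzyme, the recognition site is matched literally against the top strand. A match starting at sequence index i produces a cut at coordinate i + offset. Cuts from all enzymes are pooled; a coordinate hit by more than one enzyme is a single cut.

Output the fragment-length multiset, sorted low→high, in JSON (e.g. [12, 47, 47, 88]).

Site scan:
  HnxIV CTTTACCA/8: at [8, 17, 38, 115, 216, 242, 258] ⇒ [16, 25, 46, 123, 224, 250, 266]
  KluIII GGTATTA/6: at [28, 161, 185, 207] ⇒ [34, 167, 191, 213]
  FykV AGGGTAGC/8: at [79, 192, 233, 272] ⇒ [1, 87, 200, 241]
  ZebV TAATA/0: at [3, 46, 59, 72, 92, 110, 132, 137, 146, 156, 170, 224, 252] ⇒ [3, 46, 59, 72, 92, 110, 132, 137, 146, 156, 170, 224, 252]
  OquV CCAG/3: at [54, 88, 270] ⇒ [57, 91, 273]

All cut coordinates (distinct, sorted): [1, 3, 16, 25, 34, 46, 57, 59, 72, 87, 91, 92, 110, 123, 132, 137, 146, 156, 167, 170, 191, 200, 213, 224, 241, 250, 252, 266, 273]

Fragment lengths:
  1→3: 2 bp
  3→16: 13 bp
  16→25: 9 bp
  25→34: 9 bp
  34→46: 12 bp
  46→57: 11 bp
  57→59: 2 bp
  59→72: 13 bp
  72→87: 15 bp
  87→91: 4 bp
  91→92: 1 bp
  92→110: 18 bp
  110→123: 13 bp
  123→132: 9 bp
  132→137: 5 bp
  137→146: 9 bp
  146→156: 10 bp
  156→167: 11 bp
  167→170: 3 bp
  170→191: 21 bp
  191→200: 9 bp
  200→213: 13 bp
  213→224: 11 bp
  224→241: 17 bp
  241→250: 9 bp
  250→252: 2 bp
  252→266: 14 bp
  266→273: 7 bp
  273→1 (wrap): 279-273+1 = 7 bp

[1,2,2,2,3,4,5,7,7,9,9,9,9,9,9,10,11,11,11,12,13,13,13,13,14,15,17,18,21]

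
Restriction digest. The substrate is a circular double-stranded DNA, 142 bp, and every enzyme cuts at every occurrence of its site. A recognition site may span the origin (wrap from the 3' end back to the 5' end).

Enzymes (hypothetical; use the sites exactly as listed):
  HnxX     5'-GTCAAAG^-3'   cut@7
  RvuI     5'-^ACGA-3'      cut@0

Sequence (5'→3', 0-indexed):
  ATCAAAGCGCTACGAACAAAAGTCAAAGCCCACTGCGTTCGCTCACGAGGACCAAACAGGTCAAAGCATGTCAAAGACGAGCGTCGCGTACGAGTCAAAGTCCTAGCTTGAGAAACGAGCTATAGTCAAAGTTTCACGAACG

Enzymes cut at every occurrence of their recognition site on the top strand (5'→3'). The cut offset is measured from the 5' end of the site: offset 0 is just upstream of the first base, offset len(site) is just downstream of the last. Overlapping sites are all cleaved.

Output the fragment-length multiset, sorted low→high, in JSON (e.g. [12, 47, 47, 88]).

Scan for sites:
  HnxX (GTCAAAG, off=7): starts [21, 59, 69, 93, 124] → cuts [28, 66, 76, 100, 131]
  RvuI (ACGA, off=0): starts [11, 44, 76, 89, 114, 135, 139] → cuts [11, 44, 76, 89, 114, 135, 139]

Pooled cuts: [11, 28, 44, 66, 76, 89, 100, 114, 131, 135, 139]

Fragments:
  11→28: 17 bp
  28→44: 16 bp
  44→66: 22 bp
  66→76: 10 bp
  76→89: 13 bp
  89→100: 11 bp
  100→114: 14 bp
  114→131: 17 bp
  131→135: 4 bp
  135→139: 4 bp
  139→11 (wrap): 142-139+11 = 14 bp

[4,4,10,11,13,14,14,16,17,17,22]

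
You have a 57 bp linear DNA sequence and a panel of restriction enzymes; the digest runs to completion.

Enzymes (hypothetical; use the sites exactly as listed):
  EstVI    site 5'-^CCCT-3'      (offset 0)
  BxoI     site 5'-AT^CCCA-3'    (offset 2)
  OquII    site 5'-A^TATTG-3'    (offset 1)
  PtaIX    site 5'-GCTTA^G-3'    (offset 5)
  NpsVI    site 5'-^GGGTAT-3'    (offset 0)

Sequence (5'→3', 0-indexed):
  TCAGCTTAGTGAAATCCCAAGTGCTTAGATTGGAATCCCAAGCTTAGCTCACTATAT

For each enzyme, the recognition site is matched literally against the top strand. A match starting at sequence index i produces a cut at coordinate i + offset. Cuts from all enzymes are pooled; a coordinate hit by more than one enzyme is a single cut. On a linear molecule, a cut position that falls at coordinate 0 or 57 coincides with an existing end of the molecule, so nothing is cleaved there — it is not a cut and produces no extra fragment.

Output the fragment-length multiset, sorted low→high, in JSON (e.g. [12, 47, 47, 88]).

[7,8,9,10,11,12]

Site scan:
  EstVI (CCCT, off=0): no sites
  BxoI (ATCCCA, off=2): starts [13, 34] → cuts [15, 36]
  OquII (ATATTG, off=1): no sites
  PtaIX (GCTTAG, off=5): starts [3, 22, 41] → cuts [8, 27, 46]
  NpsVI (GGGTAT, off=0): no sites

Pooled cuts: [8, 15, 27, 36, 46]

Fragment lengths:
  [0,8): 8 bp
  [8,15): 7 bp
  [15,27): 12 bp
  [27,36): 9 bp
  [36,46): 10 bp
  [46,57): 11 bp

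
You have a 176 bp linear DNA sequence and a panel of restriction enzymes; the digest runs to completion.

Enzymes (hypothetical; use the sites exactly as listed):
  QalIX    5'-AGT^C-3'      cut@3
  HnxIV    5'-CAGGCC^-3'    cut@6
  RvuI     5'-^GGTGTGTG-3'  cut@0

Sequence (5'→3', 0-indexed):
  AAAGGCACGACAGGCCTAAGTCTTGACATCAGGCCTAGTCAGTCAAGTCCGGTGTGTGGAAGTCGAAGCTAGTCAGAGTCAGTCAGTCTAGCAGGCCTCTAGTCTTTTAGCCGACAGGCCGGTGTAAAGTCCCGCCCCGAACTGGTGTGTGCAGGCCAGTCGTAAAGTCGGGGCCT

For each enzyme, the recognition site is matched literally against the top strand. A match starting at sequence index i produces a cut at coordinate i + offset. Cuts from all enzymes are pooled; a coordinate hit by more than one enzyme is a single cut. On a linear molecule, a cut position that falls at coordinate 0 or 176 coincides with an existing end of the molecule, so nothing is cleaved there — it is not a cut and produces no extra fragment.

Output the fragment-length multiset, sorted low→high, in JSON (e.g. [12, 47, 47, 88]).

[2,3,4,4,4,4,5,5,6,6,8,8,10,10,10,13,13,14,14,16,17]

Scan for sites:
  QalIX (AGTC, off=3): starts [18, 36, 40, 45, 60, 70, 76, 80, 84, 100, 127, 157, 165] → cuts [21, 39, 43, 48, 63, 73, 79, 83, 87, 103, 130, 160, 168]
  HnxIV (CAGGCC, off=6): starts [10, 29, 91, 114, 151] → cuts [16, 35, 97, 120, 157]
  RvuI (GGTGTGTG, off=0): starts [50, 143] → cuts [50, 143]

Pooled cuts: [16, 21, 35, 39, 43, 48, 50, 63, 73, 79, 83, 87, 97, 103, 120, 130, 143, 157, 160, 168]

Fragment lengths:
  [0,16): 16 bp
  [16,21): 5 bp
  [21,35): 14 bp
  [35,39): 4 bp
  [39,43): 4 bp
  [43,48): 5 bp
  [48,50): 2 bp
  [50,63): 13 bp
  [63,73): 10 bp
  [73,79): 6 bp
  [79,83): 4 bp
  [83,87): 4 bp
  [87,97): 10 bp
  [97,103): 6 bp
  [103,120): 17 bp
  [120,130): 10 bp
  [130,143): 13 bp
  [143,157): 14 bp
  [157,160): 3 bp
  [160,168): 8 bp
  [168,176): 8 bp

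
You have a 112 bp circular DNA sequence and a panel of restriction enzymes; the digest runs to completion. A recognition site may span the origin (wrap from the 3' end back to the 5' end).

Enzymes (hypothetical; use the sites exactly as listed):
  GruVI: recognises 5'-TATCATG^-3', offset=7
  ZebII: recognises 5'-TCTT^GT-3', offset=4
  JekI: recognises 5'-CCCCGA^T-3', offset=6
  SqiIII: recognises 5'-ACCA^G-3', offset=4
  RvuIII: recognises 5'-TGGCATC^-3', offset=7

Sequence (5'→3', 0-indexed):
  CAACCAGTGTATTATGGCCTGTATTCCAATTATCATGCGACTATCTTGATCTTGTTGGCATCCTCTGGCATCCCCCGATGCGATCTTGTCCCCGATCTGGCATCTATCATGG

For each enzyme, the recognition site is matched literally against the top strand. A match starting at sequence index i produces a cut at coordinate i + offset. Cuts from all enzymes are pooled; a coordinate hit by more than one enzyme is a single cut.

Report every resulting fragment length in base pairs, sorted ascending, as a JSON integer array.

[6,7,7,8,9,9,9,10,16,31]

Site scan:
  GruVI TATCATG/7: at [30, 104] ⇒ [37, 111]
  ZebII TCTTGT/4: at [49, 83] ⇒ [53, 87]
  JekI CCCCGAT/6: at [72, 89] ⇒ [78, 95]
  SqiIII ACCAG/4: at [2] ⇒ [6]
  RvuIII TGGCATC/7: at [55, 65, 97] ⇒ [62, 72, 104]

Pooled cuts: [6, 37, 53, 62, 72, 78, 87, 95, 104, 111]

Fragment lengths:
  6→37: 31 bp
  37→53: 16 bp
  53→62: 9 bp
  62→72: 10 bp
  72→78: 6 bp
  78→87: 9 bp
  87→95: 8 bp
  95→104: 9 bp
  104→111: 7 bp
  111→6 (wrap): 112-111+6 = 7 bp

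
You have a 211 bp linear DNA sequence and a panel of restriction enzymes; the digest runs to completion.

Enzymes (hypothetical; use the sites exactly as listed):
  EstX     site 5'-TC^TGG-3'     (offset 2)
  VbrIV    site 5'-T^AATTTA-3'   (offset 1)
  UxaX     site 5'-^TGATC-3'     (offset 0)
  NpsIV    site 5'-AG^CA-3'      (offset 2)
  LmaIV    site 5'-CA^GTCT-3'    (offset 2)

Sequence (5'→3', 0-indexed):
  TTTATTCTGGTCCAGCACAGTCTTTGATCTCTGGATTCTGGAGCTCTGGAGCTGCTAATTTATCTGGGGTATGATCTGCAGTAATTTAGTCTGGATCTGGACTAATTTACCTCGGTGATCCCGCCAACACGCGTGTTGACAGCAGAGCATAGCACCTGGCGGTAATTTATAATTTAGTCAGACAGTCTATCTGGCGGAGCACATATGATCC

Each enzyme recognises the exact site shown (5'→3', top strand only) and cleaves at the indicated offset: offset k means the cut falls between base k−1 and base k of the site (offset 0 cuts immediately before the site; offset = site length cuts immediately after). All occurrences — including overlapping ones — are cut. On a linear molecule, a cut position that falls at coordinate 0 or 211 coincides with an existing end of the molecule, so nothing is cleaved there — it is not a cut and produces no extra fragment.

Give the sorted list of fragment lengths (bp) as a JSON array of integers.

Per-enzyme occurrences:
  EstX TCTGG/2: at [5, 29, 36, 44, 62, 89, 95, 189] ⇒ [7, 31, 38, 46, 64, 91, 97, 191]
  VbrIV TAATTTA/1: at [55, 81, 102, 162, 169] ⇒ [56, 82, 103, 163, 170]
  UxaX TGATC/0: at [24, 71, 115, 205] ⇒ [24, 71, 115, 205]
  NpsIV AGCA/2: at [13, 140, 145, 150, 197] ⇒ [15, 142, 147, 152, 199]
  LmaIV CAGTCT/2: at [17, 182] ⇒ [19, 184]

All cut coordinates (distinct, sorted): [7, 15, 19, 24, 31, 38, 46, 56, 64, 71, 82, 91, 97, 103, 115, 142, 147, 152, 163, 170, 184, 191, 199, 205]

Fragment lengths:
  [0,7): 7 bp
  [7,15): 8 bp
  [15,19): 4 bp
  [19,24): 5 bp
  [24,31): 7 bp
  [31,38): 7 bp
  [38,46): 8 bp
  [46,56): 10 bp
  [56,64): 8 bp
  [64,71): 7 bp
  [71,82): 11 bp
  [82,91): 9 bp
  [91,97): 6 bp
  [97,103): 6 bp
  [103,115): 12 bp
  [115,142): 27 bp
  [142,147): 5 bp
  [147,152): 5 bp
  [152,163): 11 bp
  [163,170): 7 bp
  [170,184): 14 bp
  [184,191): 7 bp
  [191,199): 8 bp
  [199,205): 6 bp
  [205,211): 6 bp

[4,5,5,5,6,6,6,6,7,7,7,7,7,7,8,8,8,8,9,10,11,11,12,14,27]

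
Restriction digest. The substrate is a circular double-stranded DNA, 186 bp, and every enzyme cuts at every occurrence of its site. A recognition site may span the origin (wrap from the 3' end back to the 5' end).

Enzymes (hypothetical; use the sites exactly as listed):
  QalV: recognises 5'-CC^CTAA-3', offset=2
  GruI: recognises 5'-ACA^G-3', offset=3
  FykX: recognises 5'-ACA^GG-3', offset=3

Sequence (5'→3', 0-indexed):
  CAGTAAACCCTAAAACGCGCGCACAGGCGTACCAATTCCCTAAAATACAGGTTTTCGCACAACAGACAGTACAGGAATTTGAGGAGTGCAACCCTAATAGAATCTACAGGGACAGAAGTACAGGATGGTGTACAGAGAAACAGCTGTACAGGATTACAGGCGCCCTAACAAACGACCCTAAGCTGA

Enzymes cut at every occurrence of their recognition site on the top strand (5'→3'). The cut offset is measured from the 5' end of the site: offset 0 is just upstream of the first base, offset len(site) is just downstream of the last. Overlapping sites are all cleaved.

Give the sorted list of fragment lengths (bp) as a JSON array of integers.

[4,5,6,6,7,8,8,8,8,10,11,12,13,14,15,15,16,20]

Per-enzyme occurrences:
  QalV (CCCTAA, off=2): starts [7, 37, 91, 162, 175] → cuts [9, 39, 93, 164, 177]
  GruI (ACAG, off=3): starts [22, 46, 61, 65, 70, 105, 111, 119, 131, 139, 147, 155, 185] → cuts [2, 25, 49, 64, 68, 73, 108, 114, 122, 134, 142, 150, 158]
  FykX (ACAGG, off=3): starts [22, 46, 70, 105, 119, 147, 155] → cuts [25, 49, 73, 108, 122, 150, 158]

Pooled cuts: [2, 9, 25, 39, 49, 64, 68, 73, 93, 108, 114, 122, 134, 142, 150, 158, 164, 177]

Fragments:
  2→9: 7 bp
  9→25: 16 bp
  25→39: 14 bp
  39→49: 10 bp
  49→64: 15 bp
  64→68: 4 bp
  68→73: 5 bp
  73→93: 20 bp
  93→108: 15 bp
  108→114: 6 bp
  114→122: 8 bp
  122→134: 12 bp
  134→142: 8 bp
  142→150: 8 bp
  150→158: 8 bp
  158→164: 6 bp
  164→177: 13 bp
  177→2 (wrap): 186-177+2 = 11 bp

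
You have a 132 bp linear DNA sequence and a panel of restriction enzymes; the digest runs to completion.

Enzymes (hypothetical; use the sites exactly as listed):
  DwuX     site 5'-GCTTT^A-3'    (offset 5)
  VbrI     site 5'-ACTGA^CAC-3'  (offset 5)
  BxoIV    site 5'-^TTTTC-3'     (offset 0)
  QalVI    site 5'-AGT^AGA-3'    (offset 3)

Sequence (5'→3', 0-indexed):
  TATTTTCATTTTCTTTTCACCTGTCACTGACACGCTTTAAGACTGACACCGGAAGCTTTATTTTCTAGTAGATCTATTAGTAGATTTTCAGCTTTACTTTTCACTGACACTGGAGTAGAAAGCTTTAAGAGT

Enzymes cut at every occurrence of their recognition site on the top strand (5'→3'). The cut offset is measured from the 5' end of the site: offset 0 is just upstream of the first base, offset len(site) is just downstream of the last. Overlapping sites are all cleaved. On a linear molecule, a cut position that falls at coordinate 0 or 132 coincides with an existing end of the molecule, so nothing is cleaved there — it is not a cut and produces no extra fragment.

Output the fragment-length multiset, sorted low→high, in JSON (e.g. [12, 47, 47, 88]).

Site scan:
  DwuX (GCTTTA, off=5): starts [33, 54, 90, 121] → cuts [38, 59, 95, 126]
  VbrI (ACTGACAC, off=5): starts [25, 41, 102] → cuts [30, 46, 107]
  BxoIV (TTTTC, off=0): starts [2, 8, 13, 60, 84, 97] → cuts [2, 8, 13, 60, 84, 97]
  QalVI (AGTAGA, off=3): starts [66, 78, 113] → cuts [69, 81, 116]

All cut coordinates (distinct, sorted): [2, 8, 13, 30, 38, 46, 59, 60, 69, 81, 84, 95, 97, 107, 116, 126]

Fragment lengths:
  [0,2): 2 bp
  [2,8): 6 bp
  [8,13): 5 bp
  [13,30): 17 bp
  [30,38): 8 bp
  [38,46): 8 bp
  [46,59): 13 bp
  [59,60): 1 bp
  [60,69): 9 bp
  [69,81): 12 bp
  [81,84): 3 bp
  [84,95): 11 bp
  [95,97): 2 bp
  [97,107): 10 bp
  [107,116): 9 bp
  [116,126): 10 bp
  [126,132): 6 bp

[1,2,2,3,5,6,6,8,8,9,9,10,10,11,12,13,17]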